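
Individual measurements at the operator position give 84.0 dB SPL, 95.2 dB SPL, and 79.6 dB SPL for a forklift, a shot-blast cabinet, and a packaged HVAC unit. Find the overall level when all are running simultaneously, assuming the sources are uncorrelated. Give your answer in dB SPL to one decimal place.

For uncorrelated sources the intensities add, so convert each level to linear form, sum, and take 10·log₁₀ of the total.
Σ 10^(L/10) = 10^(84.0/10) + 10^(95.2/10) + 10^(79.6/10) = 3.654e+09.
L_total = 10·log₁₀(3.654e+09) = 95.63 dB SPL.

95.6 dB SPL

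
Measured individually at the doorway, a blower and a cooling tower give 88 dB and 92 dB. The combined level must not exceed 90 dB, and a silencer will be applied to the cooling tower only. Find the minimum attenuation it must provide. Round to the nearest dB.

6 dB

The untreated sources together contribute 10^(88/10) = 6.310e+08, i.e. 88.00 dB.
The limit corresponds to 10^(90/10) = 1.000e+09; subtracting the fixed part leaves 3.690e+08 for the cooling tower, i.e. 85.67 dB.
So the cooling tower must be reduced from 92 to 85.67 dB: IL = 6.33 dB.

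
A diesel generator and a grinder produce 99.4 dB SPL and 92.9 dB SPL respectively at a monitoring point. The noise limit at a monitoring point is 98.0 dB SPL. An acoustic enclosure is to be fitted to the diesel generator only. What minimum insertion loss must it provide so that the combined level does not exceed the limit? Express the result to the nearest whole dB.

3 dB

Fixed contribution from the other source: Σ 10^(L/10) = 10^(92.9/10) = 1.950e+09 (92.90 dB SPL).
To meet 98.0 dB SPL overall, the treated diesel generator may contribute at most 10^(98.0/10) − 1.950e+09 = 4.360e+09, i.e. 96.39 dB SPL.
Required insertion loss = 99.4 − 96.39 = 3.01 dB.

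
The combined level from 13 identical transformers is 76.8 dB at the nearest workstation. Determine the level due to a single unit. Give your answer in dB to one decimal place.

65.7 dB

For N identical incoherent sources L_total = L₁ + 10·log₁₀ N, so L₁ = 76.8 − 10·log₁₀(13) = 76.8 − 11.139.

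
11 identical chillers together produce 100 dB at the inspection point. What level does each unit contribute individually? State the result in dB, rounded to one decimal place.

89.6 dB

11 equal contributions raise the level by 10·log₁₀ 11 = 10.414 dB, so each unit alone gives 100 − 10.414.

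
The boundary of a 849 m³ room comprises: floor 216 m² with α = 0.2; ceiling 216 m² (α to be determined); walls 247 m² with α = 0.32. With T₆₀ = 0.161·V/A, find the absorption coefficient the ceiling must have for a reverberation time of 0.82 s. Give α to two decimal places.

0.21

From T₆₀ = 0.161·V/A, the target T₆₀ = 0.82 s needs A = 0.161·849/0.82 = 166.69 m².
Absorption from the other surfaces = 216·0.2 + 247·0.32 = 122.24 m², so the ceiling must supply 44.45 m² over 216 m².
α = 44.45/216 = 0.206.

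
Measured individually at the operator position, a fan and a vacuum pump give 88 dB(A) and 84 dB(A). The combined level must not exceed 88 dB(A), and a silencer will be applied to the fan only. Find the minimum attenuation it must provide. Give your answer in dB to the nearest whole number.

Everything except the fan sums to 10^(84/10) = 2.512e+08 in linear terms, 84.00 dB(A).
To meet 88 dB(A) overall, the treated fan may contribute at most 10^(88/10) − 2.512e+08 = 3.798e+08, i.e. 85.80 dB(A).
Required insertion loss = 88 − 85.80 = 2.20 dB.

2 dB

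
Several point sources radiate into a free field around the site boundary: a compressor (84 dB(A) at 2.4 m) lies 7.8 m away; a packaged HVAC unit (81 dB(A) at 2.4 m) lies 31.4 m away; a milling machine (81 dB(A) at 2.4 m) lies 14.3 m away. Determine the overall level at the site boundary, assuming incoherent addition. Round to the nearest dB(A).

74 dB(A)

First find each source's level at the receiver (point-source: −20·log₁₀(r/r_ref)), then combine on an intensity basis.
compressor: 84 − 20·log₁₀(7.8/2.4) = 84 − 10.24 = 73.76 dB(A).
packaged HVAC unit: 81 − 20·log₁₀(31.4/2.4) = 81 − 22.33 = 58.67 dB(A).
milling machine: 81 − 20·log₁₀(14.3/2.4) = 81 − 15.50 = 65.50 dB(A).
Σ 10^(L/10) = 2.806e+07 → L_total = 10·log₁₀(2.806e+07) = 74.48 dB(A).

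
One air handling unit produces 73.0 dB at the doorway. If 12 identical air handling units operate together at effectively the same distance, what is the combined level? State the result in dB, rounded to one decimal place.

N identical incoherent sources raise the level by 10·log₁₀ N.
L_total = 73.0 + 10·log₁₀(12) = 73.0 + 10.792 = 83.79 dB.

83.8 dB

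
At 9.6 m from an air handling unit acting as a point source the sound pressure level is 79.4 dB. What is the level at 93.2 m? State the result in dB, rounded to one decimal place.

Spherical spreading from a point source gives a 20·log₁₀(r₂/r₁) drop.
L₂ = 79.4 − 20·log₁₀(93.2/9.6) = 79.4 − 19.743 = 59.66 dB.

59.7 dB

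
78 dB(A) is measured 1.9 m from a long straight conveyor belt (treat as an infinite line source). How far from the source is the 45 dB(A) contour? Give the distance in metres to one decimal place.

For a line source L₁ − L₂ = 10·log₁₀(r₂/r₁), so r₂ = r₁·10^((L₁−L₂)/10).
r₂ = 1.9·10^((78−45)/10) = 1.9·10^(33.0/10) = 3791.00 m.

3791.0 m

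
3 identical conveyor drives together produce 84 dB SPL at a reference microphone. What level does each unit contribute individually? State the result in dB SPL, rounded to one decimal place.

79.2 dB SPL

Dividing the total intensity by 3 lowers the level by 10·log₁₀ 3 = 4.771 dB: L₁ = 84 − 4.771.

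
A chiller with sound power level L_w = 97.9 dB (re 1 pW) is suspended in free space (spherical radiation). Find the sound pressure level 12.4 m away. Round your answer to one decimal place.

Free-field spherical radiation: L_p = L_w − 10·log₁₀(4π·r²), r = 12.4 m.
4π·r² = 1932 m², 10·log₁₀ of that is 32.861 dB.
L_p = 97.9 − 32.861 = 65.04 dB.

65.0 dB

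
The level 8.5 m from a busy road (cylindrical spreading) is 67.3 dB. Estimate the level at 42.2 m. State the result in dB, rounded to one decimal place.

60.3 dB

For a line source, L₂ = L₁ − 10·log₁₀(r₂/r₁).
L₂ = 67.3 − 10·log₁₀(42.2/8.5) = 67.3 − 6.959 = 60.34 dB.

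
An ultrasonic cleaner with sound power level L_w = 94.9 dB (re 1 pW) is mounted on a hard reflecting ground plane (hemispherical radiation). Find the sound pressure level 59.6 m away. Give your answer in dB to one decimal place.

51.4 dB

The power spreads over a hemisphere of area 2π·r², so L_p = L_w − 10·log₁₀(2π·r²).
2π·r² = 2.232e+04 m², 10·log₁₀ of that is 43.487 dB.
L_p = 94.9 − 43.487 = 51.41 dB.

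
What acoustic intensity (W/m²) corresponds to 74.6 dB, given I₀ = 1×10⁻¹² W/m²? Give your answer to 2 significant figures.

L = 10·log₁₀(I/I₀) ⇒ I = I₀·10^(L/10) = 10⁻¹² × 10^7.46.

2.9e-05 W/m²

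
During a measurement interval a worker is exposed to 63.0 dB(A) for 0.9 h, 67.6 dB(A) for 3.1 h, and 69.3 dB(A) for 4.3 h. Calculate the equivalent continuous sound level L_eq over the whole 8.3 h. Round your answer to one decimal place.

The energy average is taken in the linear domain: L_eq = 10·log₁₀[(Σ tᵢ·10^(Lᵢ/10))/T], T = 8.3 h.
Σ tᵢ·10^(Lᵢ/10) = 0.9·10^(63.0/10) + 3.1·10^(67.6/10) + 4.3·10^(69.3/10) = 5.623e+07.
L_eq = 10·log₁₀(5.623e+07/8.3) = 68.31 dB(A).

68.3 dB(A)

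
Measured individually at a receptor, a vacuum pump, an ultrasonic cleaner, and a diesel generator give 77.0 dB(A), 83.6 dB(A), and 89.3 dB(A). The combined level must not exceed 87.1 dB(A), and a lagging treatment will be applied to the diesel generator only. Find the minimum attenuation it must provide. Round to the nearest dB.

Everything except the diesel generator sums to 10^(77.0/10) + 10^(83.6/10) = 2.792e+08 in linear terms, 84.46 dB(A).
To meet 87.1 dB(A) overall, the treated diesel generator may contribute at most 10^(87.1/10) − 2.792e+08 = 2.337e+08, i.e. 83.69 dB(A).
So the diesel generator must be reduced from 89.3 to 83.69 dB(A): IL = 5.61 dB.

6 dB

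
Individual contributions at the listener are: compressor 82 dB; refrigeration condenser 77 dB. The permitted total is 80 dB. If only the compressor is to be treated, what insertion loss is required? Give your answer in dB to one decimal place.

5.0 dB

Everything except the compressor sums to 10^(77/10) = 5.012e+07 in linear terms, 77.00 dB.
To meet 80 dB overall, the treated compressor may contribute at most 10^(80/10) − 5.012e+07 = 4.988e+07, i.e. 76.98 dB.
So the compressor must be reduced from 82 to 76.98 dB: IL = 5.02 dB.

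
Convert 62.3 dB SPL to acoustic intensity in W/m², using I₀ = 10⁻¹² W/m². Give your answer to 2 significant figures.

1.7e-06 W/m²

I = I₀·10^(L/10) = 10⁻¹² × 10^(62.3/10) = 10^(-5.770).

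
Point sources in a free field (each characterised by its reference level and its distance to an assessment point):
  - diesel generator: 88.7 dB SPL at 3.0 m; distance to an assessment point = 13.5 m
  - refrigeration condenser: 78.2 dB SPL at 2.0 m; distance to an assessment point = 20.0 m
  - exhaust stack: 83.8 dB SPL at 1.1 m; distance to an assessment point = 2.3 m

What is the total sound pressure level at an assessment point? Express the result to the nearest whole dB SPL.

Propagate each source to the receiver with L = L_ref − 20·log₁₀(r/r_ref), then add intensities.
diesel generator: 88.7 − 20·log₁₀(13.5/3.0) = 88.7 − 13.06 = 75.64 dB SPL.
refrigeration condenser: 78.2 − 20·log₁₀(20.0/2.0) = 78.2 − 20.00 = 58.20 dB SPL.
exhaust stack: 83.8 − 20·log₁₀(2.3/1.1) = 83.8 − 6.41 = 77.39 dB SPL.
Σ 10^(L/10) = 9.214e+07 → L_total = 10·log₁₀(9.214e+07) = 79.64 dB SPL.

80 dB SPL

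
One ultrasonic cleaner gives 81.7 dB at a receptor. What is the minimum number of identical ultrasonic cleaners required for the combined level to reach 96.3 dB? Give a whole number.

29

The shortfall is 96.3 − 81.7 = 14.6 dB, and N units add 10·log₁₀ N, so need 10·log₁₀ N ≥ 14.6.
N ≥ 10^(14.6/10) = 28.840, so N = 29.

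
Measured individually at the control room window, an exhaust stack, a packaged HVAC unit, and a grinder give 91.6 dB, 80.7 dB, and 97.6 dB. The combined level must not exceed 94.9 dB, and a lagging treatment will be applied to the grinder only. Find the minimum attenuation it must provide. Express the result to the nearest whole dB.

Everything except the grinder sums to 10^(91.6/10) + 10^(80.7/10) = 1.563e+09 in linear terms, 91.94 dB.
The limit corresponds to 10^(94.9/10) = 3.090e+09; subtracting the fixed part leaves 1.527e+09 for the grinder, i.e. 91.84 dB.
Required insertion loss = 97.6 − 91.84 = 5.76 dB.

6 dB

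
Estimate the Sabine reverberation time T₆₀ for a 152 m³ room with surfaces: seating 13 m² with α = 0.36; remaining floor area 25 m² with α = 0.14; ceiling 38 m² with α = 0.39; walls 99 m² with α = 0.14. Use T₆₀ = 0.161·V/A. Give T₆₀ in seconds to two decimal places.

0.66 s

Summing Sᵢαᵢ: 13·0.36 + 25·0.14 + 38·0.39 + 99·0.14 = 36.86 m².
T₆₀ = 0.161 × 152 / 36.86 = 0.664 s.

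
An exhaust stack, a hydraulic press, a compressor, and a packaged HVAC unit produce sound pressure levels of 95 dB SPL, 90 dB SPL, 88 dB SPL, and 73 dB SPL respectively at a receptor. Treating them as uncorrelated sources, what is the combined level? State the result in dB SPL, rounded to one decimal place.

96.8 dB SPL

For uncorrelated sources the intensities add, so convert each level to linear form, sum, and take 10·log₁₀ of the total.
Σ 10^(L/10) = 10^(95/10) + 10^(90/10) + 10^(88/10) + 10^(73/10) = 4.813e+09.
L_total = 10·log₁₀(4.813e+09) = 96.82 dB SPL.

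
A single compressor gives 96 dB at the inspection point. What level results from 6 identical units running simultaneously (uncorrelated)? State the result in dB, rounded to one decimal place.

L_total = L₁ + 10·log₁₀ N for N identical incoherent sources.
L_total = 96 + 10·log₁₀(6) = 96 + 7.782 = 103.78 dB.

103.8 dB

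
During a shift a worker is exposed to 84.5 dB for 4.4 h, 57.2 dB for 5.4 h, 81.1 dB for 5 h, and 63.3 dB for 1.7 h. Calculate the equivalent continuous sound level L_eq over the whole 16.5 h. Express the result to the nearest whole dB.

Weight each interval's intensity by its duration and average over T = 16.5 h:
Σ tᵢ·10^(Lᵢ/10) = 4.4·10^(84.5/10) + 5.4·10^(57.2/10) + 5·10^(81.1/10) + 1.7·10^(63.3/10) = 1.891e+09.
L_eq = 10·log₁₀(1.891e+09/16.5) = 80.59 dB.

81 dB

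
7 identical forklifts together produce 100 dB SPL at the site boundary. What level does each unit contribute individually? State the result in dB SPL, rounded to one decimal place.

For N identical incoherent sources L_total = L₁ + 10·log₁₀ N, so L₁ = 100 − 10·log₁₀(7) = 100 − 8.451.

91.5 dB SPL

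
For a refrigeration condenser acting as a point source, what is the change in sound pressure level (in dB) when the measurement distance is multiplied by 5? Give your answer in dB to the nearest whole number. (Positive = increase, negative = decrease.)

With spherical spreading the level changes by −20·log₁₀(r₂/r₁).
ΔL = −20·log₁₀(5) = -13.98 dB.

-14 dB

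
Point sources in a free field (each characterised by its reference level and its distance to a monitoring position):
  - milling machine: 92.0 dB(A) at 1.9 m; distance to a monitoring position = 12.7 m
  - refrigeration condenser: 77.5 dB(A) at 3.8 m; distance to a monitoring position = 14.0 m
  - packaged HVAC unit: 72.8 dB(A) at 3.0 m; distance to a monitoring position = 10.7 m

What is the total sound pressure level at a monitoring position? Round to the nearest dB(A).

Propagate each source to the receiver with L = L_ref − 20·log₁₀(r/r_ref), then add intensities.
milling machine: 92.0 − 20·log₁₀(12.7/1.9) = 92.0 − 16.50 = 75.50 dB(A).
refrigeration condenser: 77.5 − 20·log₁₀(14.0/3.8) = 77.5 − 11.33 = 66.17 dB(A).
packaged HVAC unit: 72.8 − 20·log₁₀(10.7/3.0) = 72.8 − 11.05 = 61.75 dB(A).
Σ 10^(L/10) = 4.111e+07 → L_total = 10·log₁₀(4.111e+07) = 76.14 dB(A).

76 dB(A)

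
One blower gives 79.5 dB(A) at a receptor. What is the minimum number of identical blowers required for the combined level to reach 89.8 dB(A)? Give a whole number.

Need L₁ + 10·log₁₀ N ≥ 89.8, i.e. log₁₀ N ≥ 1.03.
N ≥ 10^(10.3/10) = 10.715, so N = 11.

11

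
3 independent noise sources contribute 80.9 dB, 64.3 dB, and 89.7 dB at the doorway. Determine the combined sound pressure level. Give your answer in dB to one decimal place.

Incoherent sources combine by intensity addition: L_total = 10·log₁₀(Σ 10^(L_i/10)).
Σ 10^(L/10) = 10^(80.9/10) + 10^(64.3/10) + 10^(89.7/10) = 1.059e+09.
L_total = 10·log₁₀(1.059e+09) = 90.25 dB.

90.2 dB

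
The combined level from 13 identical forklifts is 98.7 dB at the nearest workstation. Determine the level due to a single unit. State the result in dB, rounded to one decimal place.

13 equal contributions raise the level by 10·log₁₀ 13 = 11.139 dB, so each unit alone gives 98.7 − 11.139.

87.6 dB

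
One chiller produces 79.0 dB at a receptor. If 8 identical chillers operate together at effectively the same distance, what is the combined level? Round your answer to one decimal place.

N identical incoherent sources raise the level by 10·log₁₀ N.
L_total = 79.0 + 10·log₁₀(8) = 79.0 + 9.031 = 88.03 dB.

88.0 dB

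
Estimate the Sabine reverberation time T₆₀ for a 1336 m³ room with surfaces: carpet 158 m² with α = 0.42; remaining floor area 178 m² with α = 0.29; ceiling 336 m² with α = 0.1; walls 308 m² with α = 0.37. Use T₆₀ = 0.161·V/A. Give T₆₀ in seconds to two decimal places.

Total absorption A = 158·0.42 + 178·0.29 + 336·0.1 + 308·0.37 = 265.54 m² sabins.
T₆₀ = 0.161·V/A = 0.161·1336/265.54 = 0.810 s.

0.81 s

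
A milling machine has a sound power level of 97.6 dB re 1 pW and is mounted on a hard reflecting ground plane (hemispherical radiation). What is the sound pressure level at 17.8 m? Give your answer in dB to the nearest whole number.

The power spreads over a hemisphere of area 2π·r², so L_p = L_w − 10·log₁₀(2π·r²).
2π·r² = 1991 m², 10·log₁₀ of that is 32.990 dB.
L_p = 97.6 − 32.990 = 64.61 dB.

65 dB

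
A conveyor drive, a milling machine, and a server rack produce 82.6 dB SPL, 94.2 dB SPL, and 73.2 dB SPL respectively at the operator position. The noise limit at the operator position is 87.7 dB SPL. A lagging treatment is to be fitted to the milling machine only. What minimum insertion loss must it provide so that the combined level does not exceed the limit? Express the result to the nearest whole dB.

8 dB

Fixed contribution from the other sources: Σ 10^(L/10) = 10^(82.6/10) + 10^(73.2/10) = 2.029e+08 (83.07 dB SPL).
To meet 87.7 dB SPL overall, the treated milling machine may contribute at most 10^(87.7/10) − 2.029e+08 = 3.860e+08, i.e. 85.87 dB SPL.
Required insertion loss = 94.2 − 85.87 = 8.33 dB.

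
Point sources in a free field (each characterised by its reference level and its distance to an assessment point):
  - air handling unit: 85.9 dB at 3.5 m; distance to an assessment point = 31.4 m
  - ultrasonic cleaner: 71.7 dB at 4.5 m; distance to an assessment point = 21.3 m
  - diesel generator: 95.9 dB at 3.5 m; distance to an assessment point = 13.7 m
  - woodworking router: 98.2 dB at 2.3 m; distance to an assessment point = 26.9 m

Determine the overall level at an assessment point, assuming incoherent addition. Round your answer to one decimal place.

First find each source's level at the receiver (point-source: −20·log₁₀(r/r_ref)), then combine on an intensity basis.
air handling unit: 85.9 − 20·log₁₀(31.4/3.5) = 85.9 − 19.06 = 66.84 dB.
ultrasonic cleaner: 71.7 − 20·log₁₀(21.3/4.5) = 71.7 − 13.50 = 58.20 dB.
diesel generator: 95.9 − 20·log₁₀(13.7/3.5) = 95.9 − 11.85 = 84.05 dB.
woodworking router: 98.2 − 20·log₁₀(26.9/2.3) = 98.2 − 21.36 = 76.84 dB.
Σ 10^(L/10) = 3.077e+08 → L_total = 10·log₁₀(3.077e+08) = 84.88 dB.

84.9 dB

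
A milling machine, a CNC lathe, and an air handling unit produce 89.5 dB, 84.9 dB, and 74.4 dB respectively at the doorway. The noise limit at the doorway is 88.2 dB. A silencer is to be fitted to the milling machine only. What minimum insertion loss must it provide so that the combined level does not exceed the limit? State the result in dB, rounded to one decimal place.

Everything except the milling machine sums to 10^(84.9/10) + 10^(74.4/10) = 3.366e+08 in linear terms, 85.27 dB.
To meet 88.2 dB overall, the treated milling machine may contribute at most 10^(88.2/10) − 3.366e+08 = 3.241e+08, i.e. 85.11 dB.
Required insertion loss = 89.5 − 85.11 = 4.39 dB.

4.4 dB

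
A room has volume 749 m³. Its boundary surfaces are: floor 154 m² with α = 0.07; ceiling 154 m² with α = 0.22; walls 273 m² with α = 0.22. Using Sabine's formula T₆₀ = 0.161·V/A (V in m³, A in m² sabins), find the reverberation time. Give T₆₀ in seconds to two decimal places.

1.15 s

Summing Sᵢαᵢ: 154·0.07 + 154·0.22 + 273·0.22 = 104.72 m².
T₆₀ = 0.161·V/A = 0.161·749/104.72 = 1.152 s.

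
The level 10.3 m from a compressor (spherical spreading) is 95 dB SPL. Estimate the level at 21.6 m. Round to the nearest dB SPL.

For a point source, L₂ = L₁ − 20·log₁₀(r₂/r₁).
L₂ = 95 − 20·log₁₀(21.6/10.3) = 95 − 6.432 = 88.57 dB SPL.

89 dB SPL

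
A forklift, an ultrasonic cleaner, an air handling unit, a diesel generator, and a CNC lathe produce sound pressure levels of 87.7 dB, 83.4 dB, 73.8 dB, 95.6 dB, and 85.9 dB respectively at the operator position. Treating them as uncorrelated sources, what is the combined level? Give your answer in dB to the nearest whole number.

For uncorrelated sources the intensities add, so convert each level to linear form, sum, and take 10·log₁₀ of the total.
Σ 10^(L/10) = 10^(87.7/10) + 10^(83.4/10) + 10^(73.8/10) + 10^(95.6/10) + 10^(85.9/10) = 4.851e+09.
L_total = 10·log₁₀(4.851e+09) = 96.86 dB.

97 dB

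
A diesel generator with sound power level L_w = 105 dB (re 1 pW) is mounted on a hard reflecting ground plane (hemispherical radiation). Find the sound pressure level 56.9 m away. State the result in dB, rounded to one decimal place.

L_p = L_w − 10·log₁₀(2π·r²) with r = 56.9 m.
2π·r² = 2.034e+04 m², 10·log₁₀ of that is 43.084 dB.
L_p = 105 − 43.084 = 61.92 dB.

61.9 dB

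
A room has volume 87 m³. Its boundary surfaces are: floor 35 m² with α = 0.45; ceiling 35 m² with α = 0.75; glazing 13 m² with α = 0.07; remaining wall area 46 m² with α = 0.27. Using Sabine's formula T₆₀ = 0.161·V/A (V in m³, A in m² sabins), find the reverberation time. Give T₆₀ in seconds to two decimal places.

Summing Sᵢαᵢ: 35·0.45 + 35·0.75 + 13·0.07 + 46·0.27 = 55.33 m².
T₆₀ = 0.161 × 87 / 55.33 = 0.253 s.

0.25 s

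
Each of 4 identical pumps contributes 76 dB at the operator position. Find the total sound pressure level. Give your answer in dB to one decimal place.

82.0 dB

With 4 equal, uncorrelated contributions the intensity is 4× that of one unit, giving a rise of 10·log₁₀ 4.
L_total = 76 + 10·log₁₀(4) = 76 + 6.021 = 82.02 dB.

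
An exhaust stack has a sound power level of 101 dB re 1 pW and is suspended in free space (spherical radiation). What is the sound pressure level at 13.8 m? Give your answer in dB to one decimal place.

The power spreads over a sphere of area 4π·r², so L_p = L_w − 10·log₁₀(4π·r²).
4π·r² = 2393 m², 10·log₁₀ of that is 33.790 dB.
L_p = 101 − 33.790 = 67.21 dB.

67.2 dB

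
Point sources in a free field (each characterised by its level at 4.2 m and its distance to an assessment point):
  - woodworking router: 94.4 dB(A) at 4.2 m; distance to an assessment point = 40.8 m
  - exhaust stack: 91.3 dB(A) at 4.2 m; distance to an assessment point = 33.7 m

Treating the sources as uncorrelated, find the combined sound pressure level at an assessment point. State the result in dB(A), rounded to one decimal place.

77.0 dB(A)

Propagate each source to the receiver with L = L_ref − 20·log₁₀(r/r_ref), then add intensities.
woodworking router: 94.4 − 20·log₁₀(40.8/4.2) = 94.4 − 19.75 = 74.65 dB(A).
exhaust stack: 91.3 − 20·log₁₀(33.7/4.2) = 91.3 − 18.09 = 73.21 dB(A).
Σ 10^(L/10) = 5.014e+07 → L_total = 10·log₁₀(5.014e+07) = 77.00 dB(A).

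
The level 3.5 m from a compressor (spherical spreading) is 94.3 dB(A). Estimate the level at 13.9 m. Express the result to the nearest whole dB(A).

82 dB(A)

Spherical spreading from a point source gives a 20·log₁₀(r₂/r₁) drop.
L₂ = 94.3 − 20·log₁₀(13.9/3.5) = 94.3 − 11.979 = 82.32 dB(A).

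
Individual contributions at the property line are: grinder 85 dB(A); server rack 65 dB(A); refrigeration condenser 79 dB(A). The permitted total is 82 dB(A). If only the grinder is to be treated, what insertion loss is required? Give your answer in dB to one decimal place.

6.2 dB

Fixed contribution from the other sources: Σ 10^(L/10) = 10^(65/10) + 10^(79/10) = 8.260e+07 (79.17 dB(A)).
The limit corresponds to 10^(82/10) = 1.585e+08; subtracting the fixed part leaves 7.589e+07 for the grinder, i.e. 78.80 dB(A).
Required insertion loss = 85 − 78.80 = 6.20 dB.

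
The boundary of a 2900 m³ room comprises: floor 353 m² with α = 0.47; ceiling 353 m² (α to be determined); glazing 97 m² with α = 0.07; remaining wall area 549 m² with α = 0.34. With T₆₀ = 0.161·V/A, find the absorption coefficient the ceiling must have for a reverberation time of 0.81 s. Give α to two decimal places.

A = 0.161·V/T₆₀ = 0.161·2900/0.81 = 576.42 m² sabins.
Absorption from the other surfaces = 353·0.47 + 97·0.07 + 549·0.34 = 359.36 m², so the ceiling must supply 217.06 m² over 353 m².
α = 217.06/353 = 0.615.

0.61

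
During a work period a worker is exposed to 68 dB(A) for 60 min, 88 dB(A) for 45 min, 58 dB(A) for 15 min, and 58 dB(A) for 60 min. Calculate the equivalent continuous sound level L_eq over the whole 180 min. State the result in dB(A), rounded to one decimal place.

82.0 dB(A)

Weight each interval's intensity by its duration and average over T = 180 min:
Σ tᵢ·10^(Lᵢ/10) = 60·10^(68/10) + 45·10^(88/10) + 15·10^(58/10) + 60·10^(58/10) = 2.882e+10.
L_eq = 10·log₁₀(2.882e+10/180) = 82.04 dB(A).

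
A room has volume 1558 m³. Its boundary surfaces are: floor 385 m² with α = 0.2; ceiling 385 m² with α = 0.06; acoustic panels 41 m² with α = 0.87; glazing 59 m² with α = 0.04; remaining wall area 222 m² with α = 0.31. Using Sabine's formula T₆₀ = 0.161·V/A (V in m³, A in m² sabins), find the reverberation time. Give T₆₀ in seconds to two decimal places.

A = Σ Sᵢαᵢ = 385·0.2 + 385·0.06 + 41·0.87 + 59·0.04 + 222·0.31 = 206.95 m².
T₆₀ = 0.161·V/A = 0.161·1558/206.95 = 1.212 s.

1.21 s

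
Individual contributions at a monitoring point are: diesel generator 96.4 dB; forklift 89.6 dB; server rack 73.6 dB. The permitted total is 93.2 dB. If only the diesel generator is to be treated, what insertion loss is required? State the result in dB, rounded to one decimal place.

5.8 dB

Fixed contribution from the other sources: Σ 10^(L/10) = 10^(89.6/10) + 10^(73.6/10) = 9.349e+08 (89.71 dB).
To meet 93.2 dB overall, the treated diesel generator may contribute at most 10^(93.2/10) − 9.349e+08 = 1.154e+09, i.e. 90.62 dB.
Required insertion loss = 96.4 − 90.62 = 5.78 dB.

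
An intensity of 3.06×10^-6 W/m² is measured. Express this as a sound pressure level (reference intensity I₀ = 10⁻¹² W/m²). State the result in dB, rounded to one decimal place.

Dividing by I₀ shifts the exponent by 12: I/I₀ = 3.06×10^6.
L = 10·(0.4857 + 6) = 64.86 dB.

64.9 dB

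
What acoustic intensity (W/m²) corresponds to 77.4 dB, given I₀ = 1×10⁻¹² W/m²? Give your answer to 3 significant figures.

L = 10·log₁₀(I/I₀) ⇒ I = I₀·10^(L/10) = 10⁻¹² × 10^7.74.

5.50e-05 W/m²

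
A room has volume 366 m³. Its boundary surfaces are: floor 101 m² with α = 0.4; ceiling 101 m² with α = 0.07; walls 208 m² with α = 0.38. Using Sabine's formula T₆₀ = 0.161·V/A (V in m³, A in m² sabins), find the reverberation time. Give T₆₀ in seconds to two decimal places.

Summing Sᵢαᵢ: 101·0.4 + 101·0.07 + 208·0.38 = 126.51 m².
T₆₀ = 0.161 × 366 / 126.51 = 0.466 s.

0.47 s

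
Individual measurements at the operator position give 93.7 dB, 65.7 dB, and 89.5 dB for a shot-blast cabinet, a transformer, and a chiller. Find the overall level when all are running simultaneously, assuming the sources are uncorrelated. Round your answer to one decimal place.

Incoherent sources combine by intensity addition: L_total = 10·log₁₀(Σ 10^(L_i/10)).
Σ 10^(L/10) = 10^(93.7/10) + 10^(65.7/10) + 10^(89.5/10) = 3.239e+09.
L_total = 10·log₁₀(3.239e+09) = 95.10 dB.

95.1 dB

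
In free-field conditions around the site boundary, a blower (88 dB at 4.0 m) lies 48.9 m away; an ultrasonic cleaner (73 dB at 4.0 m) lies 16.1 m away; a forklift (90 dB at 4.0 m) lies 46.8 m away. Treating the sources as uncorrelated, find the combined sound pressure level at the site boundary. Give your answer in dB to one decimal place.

Propagate each source to the receiver with L = L_ref − 20·log₁₀(r/r_ref), then add intensities.
blower: 88 − 20·log₁₀(48.9/4.0) = 88 − 21.74 = 66.26 dB.
ultrasonic cleaner: 73 − 20·log₁₀(16.1/4.0) = 73 − 12.10 = 60.90 dB.
forklift: 90 − 20·log₁₀(46.8/4.0) = 90 − 21.36 = 68.64 dB.
Σ 10^(L/10) = 1.276e+07 → L_total = 10·log₁₀(1.276e+07) = 71.06 dB.

71.1 dB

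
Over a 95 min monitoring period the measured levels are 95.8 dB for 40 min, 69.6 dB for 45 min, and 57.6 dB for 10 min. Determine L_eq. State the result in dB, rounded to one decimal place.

92.1 dB

The energy average is taken in the linear domain: L_eq = 10·log₁₀[(Σ tᵢ·10^(Lᵢ/10))/T], T = 95 min.
Σ tᵢ·10^(Lᵢ/10) = 40·10^(95.8/10) + 45·10^(69.6/10) + 10·10^(57.6/10) = 1.525e+11.
L_eq = 10·log₁₀(1.525e+11/95) = 92.06 dB.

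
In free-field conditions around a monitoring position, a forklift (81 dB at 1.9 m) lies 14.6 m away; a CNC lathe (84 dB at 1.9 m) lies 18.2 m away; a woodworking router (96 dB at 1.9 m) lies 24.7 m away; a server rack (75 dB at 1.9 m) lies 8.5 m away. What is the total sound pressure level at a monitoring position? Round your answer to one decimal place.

74.8 dB

Apply inverse-square spreading to bring every level to the receiver, then sum 10^(L/10).
forklift: 81 − 20·log₁₀(14.6/1.9) = 81 − 17.71 = 63.29 dB.
CNC lathe: 84 − 20·log₁₀(18.2/1.9) = 84 − 19.63 = 64.37 dB.
woodworking router: 96 − 20·log₁₀(24.7/1.9) = 96 − 22.28 = 73.72 dB.
server rack: 75 − 20·log₁₀(8.5/1.9) = 75 − 13.01 = 61.99 dB.
Σ 10^(L/10) = 3.001e+07 → L_total = 10·log₁₀(3.001e+07) = 74.77 dB.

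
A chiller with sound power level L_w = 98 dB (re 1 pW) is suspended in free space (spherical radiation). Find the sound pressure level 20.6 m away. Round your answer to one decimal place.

Free-field spherical radiation: L_p = L_w − 10·log₁₀(4π·r²), r = 20.6 m.
4π·r² = 5333 m², 10·log₁₀ of that is 37.269 dB.
L_p = 98 − 37.269 = 60.73 dB.

60.7 dB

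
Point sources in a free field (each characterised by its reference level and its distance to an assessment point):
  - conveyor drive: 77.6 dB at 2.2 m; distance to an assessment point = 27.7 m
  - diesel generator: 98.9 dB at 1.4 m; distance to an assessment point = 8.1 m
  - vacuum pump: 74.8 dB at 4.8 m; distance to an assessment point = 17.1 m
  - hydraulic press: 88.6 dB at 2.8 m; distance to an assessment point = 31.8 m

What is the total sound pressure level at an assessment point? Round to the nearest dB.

Apply inverse-square spreading to bring every level to the receiver, then sum 10^(L/10).
conveyor drive: 77.6 − 20·log₁₀(27.7/2.2) = 77.6 − 22.00 = 55.60 dB.
diesel generator: 98.9 − 20·log₁₀(8.1/1.4) = 98.9 − 15.25 = 83.65 dB.
vacuum pump: 74.8 − 20·log₁₀(17.1/4.8) = 74.8 − 11.04 = 63.76 dB.
hydraulic press: 88.6 − 20·log₁₀(31.8/2.8) = 88.6 − 21.11 = 67.49 dB.
Σ 10^(L/10) = 2.403e+08 → L_total = 10·log₁₀(2.403e+08) = 83.81 dB.

84 dB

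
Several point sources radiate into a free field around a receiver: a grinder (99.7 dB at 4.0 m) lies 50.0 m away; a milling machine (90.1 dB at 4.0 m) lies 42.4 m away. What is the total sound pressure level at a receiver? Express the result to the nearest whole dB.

78 dB

Apply inverse-square spreading to bring every level to the receiver, then sum 10^(L/10).
grinder: 99.7 − 20·log₁₀(50.0/4.0) = 99.7 − 21.94 = 77.76 dB.
milling machine: 90.1 − 20·log₁₀(42.4/4.0) = 90.1 − 20.51 = 69.59 dB.
Σ 10^(L/10) = 6.884e+07 → L_total = 10·log₁₀(6.884e+07) = 78.38 dB.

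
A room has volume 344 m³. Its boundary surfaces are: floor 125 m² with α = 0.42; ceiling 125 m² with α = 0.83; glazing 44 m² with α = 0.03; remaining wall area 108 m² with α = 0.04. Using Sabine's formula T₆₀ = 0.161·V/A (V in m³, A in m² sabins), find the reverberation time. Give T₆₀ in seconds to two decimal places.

0.34 s

Total absorption A = 125·0.42 + 125·0.83 + 44·0.03 + 108·0.04 = 161.89 m² sabins.
T₆₀ = 0.161·V/A = 0.161·344/161.89 = 0.342 s.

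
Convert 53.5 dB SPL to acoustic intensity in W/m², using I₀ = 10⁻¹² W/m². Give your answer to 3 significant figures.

2.24e-07 W/m²

L = 10·log₁₀(I/I₀) ⇒ I = I₀·10^(L/10) = 10⁻¹² × 10^5.35.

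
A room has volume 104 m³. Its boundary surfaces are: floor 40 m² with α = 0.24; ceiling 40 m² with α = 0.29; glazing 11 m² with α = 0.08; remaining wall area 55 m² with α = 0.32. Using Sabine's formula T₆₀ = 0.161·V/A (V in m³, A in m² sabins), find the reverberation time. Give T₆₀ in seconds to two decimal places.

A = Σ Sᵢαᵢ = 40·0.24 + 40·0.29 + 11·0.08 + 55·0.32 = 39.68 m².
T₆₀ = 0.161·V/A = 0.161·104/39.68 = 0.422 s.

0.42 s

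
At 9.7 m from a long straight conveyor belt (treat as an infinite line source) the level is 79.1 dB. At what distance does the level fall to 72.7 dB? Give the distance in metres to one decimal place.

The 6.4 dB drop corresponds to a distance ratio of 10^(6.4/10) for a line source.
r₂ = 9.7·10^((79.1−72.7)/10) = 9.7·10^(6.4/10) = 42.34 m.

42.3 m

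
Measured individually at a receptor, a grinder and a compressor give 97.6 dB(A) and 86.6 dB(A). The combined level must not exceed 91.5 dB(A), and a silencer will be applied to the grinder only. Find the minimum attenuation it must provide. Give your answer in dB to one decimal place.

7.8 dB

Everything except the grinder sums to 10^(86.6/10) = 4.571e+08 in linear terms, 86.60 dB(A).
The limit corresponds to 10^(91.5/10) = 1.413e+09; subtracting the fixed part leaves 9.554e+08 for the grinder, i.e. 89.80 dB(A).
So the grinder must be reduced from 97.6 to 89.80 dB(A): IL = 7.80 dB.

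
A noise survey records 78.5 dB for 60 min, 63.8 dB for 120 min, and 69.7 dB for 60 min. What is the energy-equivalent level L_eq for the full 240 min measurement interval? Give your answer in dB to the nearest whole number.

L_eq = 10·log₁₀[(1/T)·Σ tᵢ·10^(Lᵢ/10)] with T = 240 min.
Σ tᵢ·10^(Lᵢ/10) = 60·10^(78.5/10) + 120·10^(63.8/10) + 60·10^(69.7/10) = 5.095e+09.
L_eq = 10·log₁₀(5.095e+09/240) = 73.27 dB.

73 dB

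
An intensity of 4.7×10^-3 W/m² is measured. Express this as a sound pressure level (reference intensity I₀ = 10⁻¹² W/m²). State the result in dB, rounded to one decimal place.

I/I₀ = 4.7×10^-3/10⁻¹² = 4.7×10^9, and L = 10·log₁₀(I/I₀).
L = 10·(0.6721 + 9) = 96.72 dB.

96.7 dB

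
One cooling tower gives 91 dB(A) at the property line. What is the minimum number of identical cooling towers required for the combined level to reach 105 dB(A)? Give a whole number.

26

N identical sources give L₁ + 10·log₁₀ N, so require 10·log₁₀ N ≥ 105 − 91 = 14.0 dB.
N ≥ 10^(14.0/10) = 25.119, so N = 26.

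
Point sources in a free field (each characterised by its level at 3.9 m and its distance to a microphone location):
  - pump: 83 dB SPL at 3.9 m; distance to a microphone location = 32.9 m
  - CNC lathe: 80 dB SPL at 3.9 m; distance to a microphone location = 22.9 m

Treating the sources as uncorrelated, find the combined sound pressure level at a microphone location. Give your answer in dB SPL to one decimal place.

Apply inverse-square spreading to bring every level to the receiver, then sum 10^(L/10).
pump: 83 − 20·log₁₀(32.9/3.9) = 83 − 18.52 = 64.48 dB SPL.
CNC lathe: 80 − 20·log₁₀(22.9/3.9) = 80 − 15.38 = 64.62 dB SPL.
Σ 10^(L/10) = 5.704e+06 → L_total = 10·log₁₀(5.704e+06) = 67.56 dB SPL.

67.6 dB SPL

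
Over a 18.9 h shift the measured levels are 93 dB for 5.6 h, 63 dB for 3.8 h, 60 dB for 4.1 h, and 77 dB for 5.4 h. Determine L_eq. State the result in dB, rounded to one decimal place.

Weight each interval's intensity by its duration and average over T = 18.9 h:
Σ tᵢ·10^(Lᵢ/10) = 5.6·10^(93/10) + 3.8·10^(63/10) + 4.1·10^(60/10) + 5.4·10^(77/10) = 1.146e+10.
L_eq = 10·log₁₀(1.146e+10/18.9) = 87.83 dB.

87.8 dB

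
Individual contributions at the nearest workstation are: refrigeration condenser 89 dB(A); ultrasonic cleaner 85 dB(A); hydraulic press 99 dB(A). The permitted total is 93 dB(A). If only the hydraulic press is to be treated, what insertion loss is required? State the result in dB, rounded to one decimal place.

9.5 dB

Everything except the hydraulic press sums to 10^(89/10) + 10^(85/10) = 1.111e+09 in linear terms, 90.46 dB(A).
The limit corresponds to 10^(93/10) = 1.995e+09; subtracting the fixed part leaves 8.847e+08 for the hydraulic press, i.e. 89.47 dB(A).
Required insertion loss = 99 − 89.47 = 9.53 dB.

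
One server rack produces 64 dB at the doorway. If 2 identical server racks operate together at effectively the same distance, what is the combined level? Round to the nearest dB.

N identical incoherent sources raise the level by 10·log₁₀ N.
L_total = 64 + 10·log₁₀(2) = 64 + 3.010 = 67.01 dB.

67 dB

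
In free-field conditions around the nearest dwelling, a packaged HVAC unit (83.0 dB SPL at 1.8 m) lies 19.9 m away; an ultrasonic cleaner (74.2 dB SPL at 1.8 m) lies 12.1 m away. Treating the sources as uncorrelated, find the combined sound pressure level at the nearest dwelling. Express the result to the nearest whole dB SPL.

63 dB SPL

First find each source's level at the receiver (point-source: −20·log₁₀(r/r_ref)), then combine on an intensity basis.
packaged HVAC unit: 83.0 − 20·log₁₀(19.9/1.8) = 83.0 − 20.87 = 62.13 dB SPL.
ultrasonic cleaner: 74.2 − 20·log₁₀(12.1/1.8) = 74.2 − 16.55 = 57.65 dB SPL.
Σ 10^(L/10) = 2.215e+06 → L_total = 10·log₁₀(2.215e+06) = 63.45 dB SPL.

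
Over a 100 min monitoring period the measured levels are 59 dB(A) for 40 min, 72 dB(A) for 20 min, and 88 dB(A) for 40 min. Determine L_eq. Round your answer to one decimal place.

84.1 dB(A)

L_eq = 10·log₁₀[(1/T)·Σ tᵢ·10^(Lᵢ/10)] with T = 100 min.
Σ tᵢ·10^(Lᵢ/10) = 40·10^(59/10) + 20·10^(72/10) + 40·10^(88/10) = 2.559e+10.
L_eq = 10·log₁₀(2.559e+10/100) = 84.08 dB(A).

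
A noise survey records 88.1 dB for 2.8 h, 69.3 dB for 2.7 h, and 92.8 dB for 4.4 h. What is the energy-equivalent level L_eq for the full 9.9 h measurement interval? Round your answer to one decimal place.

90.1 dB

L_eq = 10·log₁₀[(1/T)·Σ tᵢ·10^(Lᵢ/10)] with T = 9.9 h.
Σ tᵢ·10^(Lᵢ/10) = 2.8·10^(88.1/10) + 2.7·10^(69.3/10) + 4.4·10^(92.8/10) = 1.021e+10.
L_eq = 10·log₁₀(1.021e+10/9.9) = 90.14 dB.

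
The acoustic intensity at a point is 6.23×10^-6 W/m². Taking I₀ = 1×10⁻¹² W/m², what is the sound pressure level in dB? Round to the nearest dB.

I/I₀ = 6.23×10^-6/10⁻¹² = 6.23×10^6, and L = 10·log₁₀(I/I₀).
L = 10·(0.7945 + 6) = 67.94 dB.

68 dB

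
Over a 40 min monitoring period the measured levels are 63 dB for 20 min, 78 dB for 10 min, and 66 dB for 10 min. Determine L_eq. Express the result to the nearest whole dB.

L_eq = 10·log₁₀[(1/T)·Σ tᵢ·10^(Lᵢ/10)] with T = 40 min.
Σ tᵢ·10^(Lᵢ/10) = 20·10^(63/10) + 10·10^(78/10) + 10·10^(66/10) = 7.107e+08.
L_eq = 10·log₁₀(7.107e+08/40) = 72.50 dB.

72 dB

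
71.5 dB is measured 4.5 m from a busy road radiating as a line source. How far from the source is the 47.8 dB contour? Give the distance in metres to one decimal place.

1054.9 m

Line-source spreading drops the level by 10·log₁₀(r₂/r₁); inverting, r₂/r₁ = 10^(ΔL/10).
r₂ = 4.5·10^((71.5−47.8)/10) = 4.5·10^(23.7/10) = 1054.90 m.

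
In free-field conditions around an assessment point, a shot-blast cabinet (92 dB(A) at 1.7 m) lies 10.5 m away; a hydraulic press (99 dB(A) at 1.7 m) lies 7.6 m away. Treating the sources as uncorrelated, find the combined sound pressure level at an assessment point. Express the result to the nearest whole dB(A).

86 dB(A)

Propagate each source to the receiver with L = L_ref − 20·log₁₀(r/r_ref), then add intensities.
shot-blast cabinet: 92 − 20·log₁₀(10.5/1.7) = 92 − 15.81 = 76.19 dB(A).
hydraulic press: 99 − 20·log₁₀(7.6/1.7) = 99 − 13.01 = 85.99 dB(A).
Σ 10^(L/10) = 4.390e+08 → L_total = 10·log₁₀(4.390e+08) = 86.42 dB(A).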